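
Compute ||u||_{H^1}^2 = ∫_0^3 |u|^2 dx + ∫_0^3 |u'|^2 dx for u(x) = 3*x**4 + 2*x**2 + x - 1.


||u||_{H^1}^2 = 2605269/35

The H^1 norm (squared) on an interval (0, L) is
  ||u||_{H^1}^2 = ∫_0^L u(x)^2 dx + ∫_0^L u'(x)^2 dx.
Compute u'(x) = 12*x**3 + 4*x + 1.
Then u(x)^2 = 9*x**8 + 12*x**6 + 6*x**5 - 2*x**4 + 4*x**3 - 3*x**2 - 2*x + 1 and u'(x)^2 = 144*x**6 + 96*x**4 + 24*x**3 + 16*x**2 + 8*x + 1.
Integrate each monomial from 0 to 3 using ∫_0^3 c·x^n dx = c·3^(n+1)/(n+1):
  ∫_0^3 u(x)^2 dx = ∫_0^3 (9*x^8 + 12*x^6 + 6*x^5 - 2*x^4 + 4*x^3 - 3*x^2 - 2*x + 1) dx. Term by term:
    ∫_0^3 9*x^8 dx = 19683;  ∫_0^3 12*x^6 dx = 26244/7;  ∫_0^3 6*x^5 dx = 729;
    ∫_0^3 -2*x^4 dx = -486/5;  ∫_0^3 4*x^3 dx = 81;  ∫_0^3 -3*x^2 dx = -27;
    ∫_0^3 -2*x dx = -9;  ∫_0^3 1 dx = 3.
  Sum: 19683 + 26244/7 + 729 − 486/5 + 81 − 27 − 9 + 3 = 843918/35.
  ∫_0^3 u'(x)^2 dx = ∫_0^3 (144*x^6 + 96*x^4 + 24*x^3 + 16*x^2 + 8*x + 1) dx. Term by term:
    ∫_0^3 144*x^6 dx = 314928/7;  ∫_0^3 96*x^4 dx = 23328/5;  ∫_0^3 24*x^3 dx = 486;
    ∫_0^3 16*x^2 dx = 144;  ∫_0^3 8*x dx = 36;  ∫_0^3 1 dx = 3.
  Sum: 314928/7 + 23328/5 + 486 + 144 + 36 + 3 = 1761351/35.
Adding: ||u||_{H^1}^2 = 843918/35 + 1761351/35 = 2605269/35.


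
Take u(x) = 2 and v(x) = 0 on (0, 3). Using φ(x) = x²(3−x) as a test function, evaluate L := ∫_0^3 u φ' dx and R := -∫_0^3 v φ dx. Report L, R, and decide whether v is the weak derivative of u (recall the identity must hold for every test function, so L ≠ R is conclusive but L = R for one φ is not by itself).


LHS = 0, RHS = 0. Yes, v = u' weakly.

u(x) = 2, classical derivative u'(x) = 0.
φ(x) = x²(3−x), so φ'(x) = 3*x*(2 - x).
Note φ(0) = φ(3) = 0, so the boundary term u·φ vanishes.
LHS = ∫_0^3 u(x) φ'(x) dx = ∫_0^3 (-6*x^2 + 12*x) dx. Term by term:
  ∫_0^3 -6*x^2 dx = -54;  ∫_0^3 12*x dx = 54.
Sum: -54 + 54 = 0.
So LHS = 0.
∫_0^3 v(x) φ(x) dx = ∫_0^3 (0) dx. Term by term:
  ∫_0^3 0 dx = 0.
So RHS = -∫_0^3 v(x) φ(x) dx = 0.
LHS = RHS, so the identity holds for this test φ.
Moreover u is smooth here and v(x) = u'(x) = 0 pointwise, so the identity holds for every test function. Hence v is the weak derivative of u.


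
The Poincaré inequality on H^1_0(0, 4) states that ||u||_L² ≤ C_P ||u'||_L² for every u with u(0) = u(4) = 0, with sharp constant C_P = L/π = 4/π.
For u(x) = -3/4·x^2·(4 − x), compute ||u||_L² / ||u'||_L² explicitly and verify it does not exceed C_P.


||u||_L² / ||u'||_L² = 2*sqrt(14)/7 < C_P = 4/π.

u(x) = -3/4·x^2·(4 − x), so u'(x) = 3*x*(3*x - 8)/4.
u(x) = -3/4·x^2·(4 − x) vanishes at x = 0 and x = 4, so u ∈ H^1_0(0, 4). Differentiate via the product rule and integrate the resulting polynomials term by term.
  ∫_0^4 u² dx = ∫_0^4 (9*x^6/16 - 9*x^5/2 + 9*x^4) dx. Term by term:
    ∫_0^4 9*x^6/16 dx = 9216/7;  ∫_0^4 -9*x^5/2 dx = -3072;  ∫_0^4 9*x^4 dx = 9216/5.
  Sum: 9216/7 − 3072 + 9216/5 = 3072/35.
  ∫_0^4 (u')² dx = ∫_0^4 (81*x^4/16 - 27*x^3 + 36*x^2) dx. Term by term:
    ∫_0^4 81*x^4/16 dx = 5184/5;  ∫_0^4 -27*x^3 dx = -1728;  ∫_0^4 36*x^2 dx = 768.
  Sum: 5184/5 − 1728 + 768 = 384/5.
∫_0^4 u² dx = 3072/35, so ||u||_L² = 32*sqrt(105)/35.
∫_0^4 (u')² dx = 384/5, so ||u'||_L² = 8*sqrt(30)/5.
Ratio ||u||_L² / ||u'||_L² = 2*sqrt(14)/7.
Sharp Poincaré constant on H^1_0(0, 4) is C_P = L/π = 4/π, achieved by sin(π/4·x).
A polynomial bump cannot attain the sharp Poincaré constant (only the first sine eigenfunction does), so the ratio is strictly less than C_P, consistent with ||u||_L² ≤ C_P ||u'||_L².


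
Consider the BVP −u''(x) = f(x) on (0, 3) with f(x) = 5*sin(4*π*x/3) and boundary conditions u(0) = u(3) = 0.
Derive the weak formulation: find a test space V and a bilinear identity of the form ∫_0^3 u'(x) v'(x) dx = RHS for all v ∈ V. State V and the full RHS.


V = H^1_0(0, 3) (so v(0) = v(3) = 0); weak form: ∫_0^3 u'v' dx = ∫_0^3 (5*sin(4*π*x/3)) v dx for all v ∈ V.

Multiply both sides by a test function v and integrate from 0 to 3:
  ∫_0^3 −u''(x) v(x) dx = ∫_0^3 f(x) v(x) dx.
Integrate the LHS by parts once:
  ∫_0^3 −u'' v dx = −[u'(x) v(x)]_0^3 + ∫_0^3 u'(x) v'(x) dx.
Thus ∫_0^3 u'(x) v'(x) dx = ∫_0^3 f(x) v(x) dx + [u'(x) v(x)]_0^3.
Choose V so that boundary terms are either known or forced to vanish.
u is Dirichlet: u(0) = u(3) = 0. Let V = H^1_0(0, 3); then v(0) = v(3) = 0, and [u' v]_0^3 = 0.
Weak formulation: find u (satisfying any essential BC) such that ∫_0^3 u'(x) v'(x) dx = ∫_0^3 f v dx for all v ∈ V.
Substituting f(x) = 5*sin(4*π*x/3), the right-hand side is ∫_0^3 (5*sin(4*π*x/3)) v dx.


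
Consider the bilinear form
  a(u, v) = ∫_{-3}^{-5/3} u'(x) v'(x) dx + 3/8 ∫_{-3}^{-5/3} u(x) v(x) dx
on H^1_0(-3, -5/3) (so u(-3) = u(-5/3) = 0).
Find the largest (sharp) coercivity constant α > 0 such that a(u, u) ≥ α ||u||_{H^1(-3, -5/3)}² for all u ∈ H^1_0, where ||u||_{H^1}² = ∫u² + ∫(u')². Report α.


α = 3*(2 + 3*π^2)/(16 + 9*π^2)

Coercivity of a(·,·) on H^1_0(-3, -5/3) means a(u, u) ≥ α ||u||_{H^1}² for every u ∈ H^1_0.
The interval has length L = 4/3, and Poincaré/coercivity depend only on L. Here a(u, u) = ∫(u')² + (3/8)·∫u².
Here 0 < c = 3/8 < 1. The condition a(u,u) ≥ α||u||_{H^1}² reads (1−α)∫(u')² ≥ (α−c)∫u². Any admissible α is ≤ 1 (rapidly oscillating u have ∫u²/∫(u')² → 0), and α = 1 would force 0 ≥ (1−c)∫u², impossible since c < 1; so 1−α > 0. By the sharp Poincaré inequality on H^1_0 of an interval of length L, ∫(u')² ≥ (π/L)²∫u² with equality for the first sine mode sin(π(x−x₀)/L) (x₀ the left endpoint), so the inequality holds for all u iff (1−α)(π/L)² ≥ α − c, i.e. α ≤ ((π/L)² + c)/((π/L)² + 1) = (1 + c(L/π)²)/(1 + (L/π)²). With (π/L)² = 9*π^2/16 and c = 3/8, the largest admissible constant is α = ((π/L)² + c)/((π/L)² + 1).
Simplifying, α = 3*(2 + 3*π^2)/(16 + 9*π^2).


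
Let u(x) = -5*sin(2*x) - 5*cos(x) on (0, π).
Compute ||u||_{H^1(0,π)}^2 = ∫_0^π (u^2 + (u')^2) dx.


||u||_{H^1(0,π)}^2 = 400/3 + 175*π/2

u'(x) = 5*sin(x) - 10*cos(2*x).
Expand u² and (u')² and integrate term by term on (0, π), using: for integers n ≥ 1, ∫_0^π sin²(nx) dx = ∫_0^π cos²(nx) dx = π/2; for n ≠ n', ∫_0^π sin(nx)sin(n'x) dx = ∫_0^π cos(nx)cos(n'x) dx = 0; and by product-to-sum, ∫_0^π sin(nx)cos(n'x) dx = ½∫_0^π [sin((n+n')x) + sin((n−n')x)] dx, which is 0 when n+n' is even and 2n/(n²−n'²) when n+n' is odd (it need not vanish on (0, π)).
  u² squared terms: (-5)²·∫cos(x)² dx = 25·π/2 = 25*π/2;  (-5)²·∫sin(2x)² dx = 25·π/2 = 25*π/2.
  u² cross terms: 2·(-5)·(-5)·∫cos(x)·sin(2x) dx = 50·(4/3) = 200/3.
  So ∫_0^π u² dx = 25*π/2 + 25*π/2 + 200/3 = 200/3 + 25*π.
  (u')² squared terms: (-10)²·∫cos(2x)² dx = 100·π/2 = 50*π;  (5)²·∫sin(x)² dx = 25·π/2 = 25*π/2.
  (u')² cross terms: 2·(-10)·(5)·∫cos(2x)·sin(x) dx = -100·(-2/3) = 200/3.
  So ∫_0^π (u')² dx = 50*π + 25*π/2 + 200/3 = 200/3 + 125*π/2.
||u||_{H^1}^2 = (200/3 + 25*π) + (200/3 + 125*π/2) = 400/3 + 175*π/2.


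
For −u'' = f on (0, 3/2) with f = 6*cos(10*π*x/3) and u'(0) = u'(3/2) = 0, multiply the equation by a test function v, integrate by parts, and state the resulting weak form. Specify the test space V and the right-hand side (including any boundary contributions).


V = H^1(0, 3/2) (no boundary constraint on v; u is determined up to an additive constant); weak form: ∫_0^3/2 u'v' dx = ∫_0^3/2 (6*cos(10*π*x/3)) v dx for all v ∈ V.

Multiply both sides by a test function v and integrate from 0 to 3/2:
  ∫_0^3/2 −u''(x) v(x) dx = ∫_0^3/2 f(x) v(x) dx.
Integrate the LHS by parts once:
  ∫_0^3/2 −u'' v dx = −[u'(x) v(x)]_0^3/2 + ∫_0^3/2 u'(x) v'(x) dx.
Thus ∫_0^3/2 u'(x) v'(x) dx = ∫_0^3/2 f(x) v(x) dx + [u'(x) v(x)]_0^3/2.
Choose V so that boundary terms are either known or forced to vanish.
u has homogeneous Neumann: u'(0) = u'(3/2) = 0. So [u' v]_0^3/2 = 0·v(3/2) − 0·v(0) = 0 for any v; take V = H^1(0, 3/2).
Weak formulation: find u (satisfying any essential BC) such that ∫_0^3/2 u'(x) v'(x) dx = ∫_0^3/2 f v dx for all v ∈ V (homogeneous Neumann, so boundary terms vanish).
Substituting f(x) = 6*cos(10*π*x/3), the right-hand side is ∫_0^3/2 (6*cos(10*π*x/3)) v dx.
Compatibility check (pure Neumann): taking v ≡ 1 ∈ V gives 0 = ∫_0^3/2 f dx + (0) − (0), i.e. ∫_0^3/2 f dx must equal u'(0) − u'(3/2) = 0. Indeed ∫_0^3/2 (6*cos(10*π*x/3)) dx = 0, so the data are compatible. The solution is then unique only up to an additive constant (fix it e.g. by requiring ∫_0^3/2 u dx = 0).


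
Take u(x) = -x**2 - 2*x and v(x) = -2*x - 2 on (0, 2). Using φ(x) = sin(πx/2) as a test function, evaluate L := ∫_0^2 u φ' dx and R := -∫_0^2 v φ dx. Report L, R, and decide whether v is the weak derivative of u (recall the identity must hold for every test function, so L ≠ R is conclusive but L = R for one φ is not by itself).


LHS = 16/π, RHS = 16/π. Yes, v = u' weakly.

u(x) = -x**2 - 2*x, classical derivative u'(x) = -2*x - 2.
φ(x) = sin(πx/2), so φ'(x) = π*cos(π*x/2)/2.
Note φ(0) = φ(2) = 0, so the boundary term u·φ vanishes.
LHS = ∫_0^2 u(x) φ'(x) dx = ∫_0^2 (-π*x^2*cos(π*x/2)/2 - π*x*cos(π*x/2)) dx. Term by term:
  ∫_0^2 -π*x*cos(π*x/2) dx = 8/π;  ∫_0^2 -π*x^2*cos(π*x/2)/2 dx = 8/π.
Sum: 8/π + 8/π = 16/π.
So LHS = 16/π.
∫_0^2 v(x) φ(x) dx = ∫_0^2 (-2*x*sin(π*x/2) - 2*sin(π*x/2)) dx. Term by term:
  ∫_0^2 -2*sin(π*x/2) dx = -8/π;  ∫_0^2 -2*x*sin(π*x/2) dx = -8/π.
Sum: -8/π − 8/π = -16/π.
So RHS = -∫_0^2 v(x) φ(x) dx = 16/π.
LHS = RHS, so the identity holds for this test φ.
Moreover u is smooth here and v(x) = u'(x) = -2*x - 2 pointwise, so the identity holds for every test function. Hence v is the weak derivative of u.


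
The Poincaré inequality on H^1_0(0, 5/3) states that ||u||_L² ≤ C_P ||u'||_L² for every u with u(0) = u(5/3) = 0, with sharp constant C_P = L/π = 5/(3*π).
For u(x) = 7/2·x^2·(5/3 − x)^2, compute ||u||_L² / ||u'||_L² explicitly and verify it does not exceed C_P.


||u||_L² / ||u'||_L² = 5*sqrt(3)/18 < C_P = 5/(3*π).

u(x) = 7/2·x^2·(5/3 − x)^2, so u'(x) = 7*x*(3*x - 5)*(6*x - 5)/9.
u(x) = 7/2·x^2·(5/3 − x)^2 vanishes at x = 0 and x = 5/3, so u ∈ H^1_0(0, 5/3). Differentiate via the product rule and integrate the resulting polynomials term by term.
  ∫_0^5/3 u² dx = ∫_0^5/3 (49*x^8/4 - 245*x^7/3 + 1225*x^6/6 - 6125*x^5/27 + 30625*x^4/324) dx. Term by term:
    ∫_0^5/3 49*x^8/4 dx = 95703125/708588;  ∫_0^5/3 -245*x^7/3 dx = -95703125/157464;  ∫_0^5/3 1225*x^6/6 dx = 13671875/13122;
    ∫_0^5/3 -6125*x^5/27 dx = -95703125/118098;  ∫_0^5/3 30625*x^4/324 dx = 19140625/78732.
  Sum: 95703125/708588 − 95703125/157464 + 13671875/13122 − 95703125/118098 + 19140625/78732 = 2734375/1417176.
  ∫_0^5/3 (u')² dx = ∫_0^5/3 (196*x^6 - 980*x^5 + 15925*x^4/9 - 12250*x^3/9 + 30625*x^2/81) dx. Term by term:
    ∫_0^5/3 196*x^6 dx = 2187500/2187;  ∫_0^5/3 -980*x^5 dx = -7656250/2187;  ∫_0^5/3 15925*x^4/9 dx = 9953125/2187;
    ∫_0^5/3 -12250*x^3/9 dx = -3828125/1458;  ∫_0^5/3 30625*x^2/81 dx = 3828125/6561.
  Sum: 2187500/2187 − 7656250/2187 + 9953125/2187 − 3828125/1458 + 3828125/6561 = 109375/13122.
∫_0^5/3 u² dx = 2734375/1417176, so ||u||_L² = 625*sqrt(42)/2916.
∫_0^5/3 (u')² dx = 109375/13122, so ||u'||_L² = 125*sqrt(14)/162.
Ratio ||u||_L² / ||u'||_L² = 5*sqrt(3)/18.
Sharp Poincaré constant on H^1_0(0, 5/3) is C_P = L/π = 5/(3*π), achieved by sin(3*π/5·x).
A polynomial bump cannot attain the sharp Poincaré constant (only the first sine eigenfunction does), so the ratio is strictly less than C_P, consistent with ||u||_L² ≤ C_P ||u'||_L².


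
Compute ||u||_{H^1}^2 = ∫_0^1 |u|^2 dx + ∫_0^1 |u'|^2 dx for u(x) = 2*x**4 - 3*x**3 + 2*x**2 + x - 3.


||u||_{H^1}^2 = 3008/315

The H^1 norm (squared) on an interval (0, L) is
  ||u||_{H^1}^2 = ∫_0^L u(x)^2 dx + ∫_0^L u'(x)^2 dx.
Compute u'(x) = 8*x**3 - 9*x**2 + 4*x + 1.
Then u(x)^2 = 4*x**8 - 12*x**7 + 17*x**6 - 8*x**5 - 14*x**4 + 22*x**3 - 11*x**2 - 6*x + 9 and u'(x)^2 = 64*x**6 - 144*x**5 + 145*x**4 - 56*x**3 - 2*x**2 + 8*x + 1.
Integrate each monomial from 0 to 1 using ∫_0^1 c·x^n dx = c·1^(n+1)/(n+1):
  ∫_0^1 u(x)^2 dx = ∫_0^1 (4*x^8 - 12*x^7 + 17*x^6 - 8*x^5 - 14*x^4 + 22*x^3 - 11*x^2 - 6*x + 9) dx. Term by term:
    ∫_0^1 4*x^8 dx = 4/9;  ∫_0^1 -12*x^7 dx = -3/2;  ∫_0^1 17*x^6 dx = 17/7;
    ∫_0^1 -8*x^5 dx = -4/3;  ∫_0^1 -14*x^4 dx = -14/5;  ∫_0^1 22*x^3 dx = 11/2;
    ∫_0^1 -11*x^2 dx = -11/3;  ∫_0^1 -6*x dx = -3;  ∫_0^1 9 dx = 9.
  Sum: 4/9 − 3/2 + 17/7 − 4/3 − 14/5 + 11/2 − 11/3 − 3 + 9 = 1598/315.
  ∫_0^1 u'(x)^2 dx = ∫_0^1 (64*x^6 - 144*x^5 + 145*x^4 - 56*x^3 - 2*x^2 + 8*x + 1) dx. Term by term:
    ∫_0^1 64*x^6 dx = 64/7;  ∫_0^1 -144*x^5 dx = -24;  ∫_0^1 145*x^4 dx = 29;
    ∫_0^1 -56*x^3 dx = -14;  ∫_0^1 -2*x^2 dx = -2/3;  ∫_0^1 8*x dx = 4;
    ∫_0^1 1 dx = 1.
  Sum: 64/7 − 24 + 29 − 14 − 2/3 + 4 + 1 = 94/21.
Adding: ||u||_{H^1}^2 = 1598/315 + 94/21 = 3008/315.


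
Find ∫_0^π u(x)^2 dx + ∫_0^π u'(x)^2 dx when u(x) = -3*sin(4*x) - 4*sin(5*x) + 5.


||u||_{H^1(0,π)}^2 = -16 + 619*π/2

u'(x) = -12*cos(4*x) - 20*cos(5*x).
Expand u² and (u')² and integrate term by term on (0, π), using: for integers n ≥ 1, ∫_0^π sin²(nx) dx = ∫_0^π cos²(nx) dx = π/2; for n ≠ n', ∫_0^π sin(nx)sin(n'x) dx = ∫_0^π cos(nx)cos(n'x) dx = 0; and by product-to-sum, ∫_0^π sin(nx)cos(n'x) dx = ½∫_0^π [sin((n+n')x) + sin((n−n')x)] dx, which is 0 when n+n' is even and 2n/(n²−n'²) when n+n' is odd (it need not vanish on (0, π)). For the constant mode: ∫_0^π 1 dx = π, ∫_0^π cos(nx) dx = 0, ∫_0^π sin(nx) dx = (1−(−1)^n)/n.
  u² squared terms: (5)²·∫1 dx = 25·π = 25*π;  (-4)²·∫sin(5x)² dx = 16·π/2 = 8*π;  (-3)²·∫sin(4x)² dx = 9·π/2 = 9*π/2.
  u² cross terms: 2·(5)·(-4)·∫1·sin(5x) dx = -40·(2/5) = -16;  2·(5)·(-3)·∫1·sin(4x) dx = -30·(0) = 0;  2·(-4)·(-3)·∫sin(5x)·sin(4x) dx = 24·(0) = 0.
  So ∫_0^π u² dx = 25*π + 8*π + 9*π/2 − 16 + 0 + 0 = -16 + 75*π/2.
  (u')² squared terms: (-20)²·∫cos(5x)² dx = 400·π/2 = 200*π;  (-12)²·∫cos(4x)² dx = 144·π/2 = 72*π.
  (u')² cross terms: 2·(-20)·(-12)·∫cos(5x)·cos(4x) dx = 480·(0) = 0.
  So ∫_0^π (u')² dx = 200*π + 72*π + 0 = 272*π.
||u||_{H^1}^2 = (-16 + 75*π/2) + (272*π) = -16 + 619*π/2.


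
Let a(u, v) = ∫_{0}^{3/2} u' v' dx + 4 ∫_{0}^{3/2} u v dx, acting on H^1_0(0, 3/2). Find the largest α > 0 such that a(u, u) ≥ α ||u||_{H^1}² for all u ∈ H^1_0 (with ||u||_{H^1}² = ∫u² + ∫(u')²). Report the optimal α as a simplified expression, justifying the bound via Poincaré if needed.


α = 1

Coercivity of a(·,·) on H^1_0(0, 3/2) means a(u, u) ≥ α ||u||_{H^1}² for every u ∈ H^1_0.
The interval has length L = 3/2, and Poincaré/coercivity depend only on L. Here a(u, u) = ∫(u')² + (4)·∫u².
Here c = 4 ≥ 1, so a(u,u) = ∫(u')² + c∫u² ≥ ∫(u')² + ∫u² = ||u||_{H^1}², i.e. α = 1 works. No larger α is possible: a(u,u) ≥ α||u||_{H^1}² means (1−α)∫(u')² ≥ (α−c)∫u², and for the modes u_n = sin(nπ(x−x₀)/L) (x₀ the left endpoint) one has ∫u_n²/∫(u_n')² = (L/(nπ))² → 0, so a(u_n,u_n)/||u_n||_{H^1}² → 1. Hence the optimal constant is α = 1.
Therefore α = 1.


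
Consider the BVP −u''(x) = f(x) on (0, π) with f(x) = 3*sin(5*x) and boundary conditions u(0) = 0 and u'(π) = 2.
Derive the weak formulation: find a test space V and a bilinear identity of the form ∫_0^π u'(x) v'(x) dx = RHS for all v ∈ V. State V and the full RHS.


V = {v ∈ H^1(0, π) : v(0) = 0} (test functions vanish at x = 0 where u is specified); weak form: ∫_0^π u'v' dx = ∫_0^π (3*sin(5*x)) v dx + 2·v(π) for all v ∈ V.

Multiply both sides by a test function v and integrate from 0 to π:
  ∫_0^π −u''(x) v(x) dx = ∫_0^π f(x) v(x) dx.
Integrate the LHS by parts once:
  ∫_0^π −u'' v dx = −[u'(x) v(x)]_0^π + ∫_0^π u'(x) v'(x) dx.
Thus ∫_0^π u'(x) v'(x) dx = ∫_0^π f(x) v(x) dx + [u'(x) v(x)]_0^π.
Choose V so that boundary terms are either known or forced to vanish.
Mixed BC: u(0) = 0 (Dirichlet) and u'(π) = 2 (Neumann). Define V = {v ∈ H^1(0, π) : v(0) = 0}. Then [u' v]_0^π = u'(π)·v(π) − u'(0)·0 = 2·v(π).
Weak formulation: find u (satisfying any essential BC) such that ∫_0^π u'(x) v'(x) dx = ∫_0^π f v dx + 2·v(π) for all v ∈ V (Dirichlet at 0 absorbed into V; Neumann datum at x = π contributes the boundary term).
Substituting f(x) = 3*sin(5*x), the right-hand side is ∫_0^π (3*sin(5*x)) v dx + 2·v(π).


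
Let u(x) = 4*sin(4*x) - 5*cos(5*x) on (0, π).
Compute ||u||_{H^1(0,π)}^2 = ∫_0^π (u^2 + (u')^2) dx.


||u||_{H^1(0,π)}^2 = 8320/9 + 461*π

u'(x) = 25*sin(5*x) + 16*cos(4*x).
Expand u² and (u')² and integrate term by term on (0, π), using: for integers n ≥ 1, ∫_0^π sin²(nx) dx = ∫_0^π cos²(nx) dx = π/2; for n ≠ n', ∫_0^π sin(nx)sin(n'x) dx = ∫_0^π cos(nx)cos(n'x) dx = 0; and by product-to-sum, ∫_0^π sin(nx)cos(n'x) dx = ½∫_0^π [sin((n+n')x) + sin((n−n')x)] dx, which is 0 when n+n' is even and 2n/(n²−n'²) when n+n' is odd (it need not vanish on (0, π)).
  u² squared terms: (-5)²·∫cos(5x)² dx = 25·π/2 = 25*π/2;  (4)²·∫sin(4x)² dx = 16·π/2 = 8*π.
  u² cross terms: 2·(-5)·(4)·∫cos(5x)·sin(4x) dx = -40·(-8/9) = 320/9.
  So ∫_0^π u² dx = 25*π/2 + 8*π + 320/9 = 320/9 + 41*π/2.
  (u')² squared terms: (16)²·∫cos(4x)² dx = 256·π/2 = 128*π;  (25)²·∫sin(5x)² dx = 625·π/2 = 625*π/2.
  (u')² cross terms: 2·(16)·(25)·∫cos(4x)·sin(5x) dx = 800·(10/9) = 8000/9.
  So ∫_0^π (u')² dx = 128*π + 625*π/2 + 8000/9 = 8000/9 + 881*π/2.
||u||_{H^1}^2 = (320/9 + 41*π/2) + (8000/9 + 881*π/2) = 8320/9 + 461*π.


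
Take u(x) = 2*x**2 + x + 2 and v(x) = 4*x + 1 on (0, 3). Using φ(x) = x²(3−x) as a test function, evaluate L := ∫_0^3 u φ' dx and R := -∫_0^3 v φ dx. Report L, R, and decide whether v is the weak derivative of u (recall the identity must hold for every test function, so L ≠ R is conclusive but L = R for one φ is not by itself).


LHS = -1107/20, RHS = -1107/20. Yes, v = u' weakly.

u(x) = 2*x**2 + x + 2, classical derivative u'(x) = 4*x + 1.
φ(x) = x²(3−x), so φ'(x) = 3*x*(2 - x).
Note φ(0) = φ(3) = 0, so the boundary term u·φ vanishes.
LHS = ∫_0^3 u(x) φ'(x) dx = ∫_0^3 (-6*x^4 + 9*x^3 + 12*x) dx. Term by term:
  ∫_0^3 -6*x^4 dx = -1458/5;  ∫_0^3 9*x^3 dx = 729/4;  ∫_0^3 12*x dx = 54.
Sum: -1458/5 + 729/4 + 54 = -1107/20.
So LHS = -1107/20.
∫_0^3 v(x) φ(x) dx = ∫_0^3 (-4*x^4 + 11*x^3 + 3*x^2) dx. Term by term:
  ∫_0^3 -4*x^4 dx = -972/5;  ∫_0^3 11*x^3 dx = 891/4;  ∫_0^3 3*x^2 dx = 27.
Sum: -972/5 + 891/4 + 27 = 1107/20.
So RHS = -∫_0^3 v(x) φ(x) dx = -1107/20.
LHS = RHS, so the identity holds for this test φ.
Moreover u is smooth here and v(x) = u'(x) = 4*x + 1 pointwise, so the identity holds for every test function. Hence v is the weak derivative of u.


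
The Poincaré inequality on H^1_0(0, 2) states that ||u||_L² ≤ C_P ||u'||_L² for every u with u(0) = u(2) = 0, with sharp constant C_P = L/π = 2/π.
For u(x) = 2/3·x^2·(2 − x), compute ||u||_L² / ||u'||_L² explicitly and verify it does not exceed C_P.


||u||_L² / ||u'||_L² = sqrt(14)/7 < C_P = 2/π.

u(x) = 2/3·x^2·(2 − x), so u'(x) = 2*x*(4 - 3*x)/3.
u(x) = 2/3·x^2·(2 − x) vanishes at x = 0 and x = 2, so u ∈ H^1_0(0, 2). Differentiate via the product rule and integrate the resulting polynomials term by term.
  ∫_0^2 u² dx = ∫_0^2 (4*x^6/9 - 16*x^5/9 + 16*x^4/9) dx. Term by term:
    ∫_0^2 4*x^6/9 dx = 512/63;  ∫_0^2 -16*x^5/9 dx = -512/27;  ∫_0^2 16*x^4/9 dx = 512/45.
  Sum: 512/63 − 512/27 + 512/45 = 512/945.
  ∫_0^2 (u')² dx = ∫_0^2 (4*x^4 - 32*x^3/3 + 64*x^2/9) dx. Term by term:
    ∫_0^2 4*x^4 dx = 128/5;  ∫_0^2 -32*x^3/3 dx = -128/3;  ∫_0^2 64*x^2/9 dx = 512/27.
  Sum: 128/5 − 128/3 + 512/27 = 256/135.
∫_0^2 u² dx = 512/945, so ||u||_L² = 16*sqrt(210)/315.
∫_0^2 (u')² dx = 256/135, so ||u'||_L² = 16*sqrt(15)/45.
Ratio ||u||_L² / ||u'||_L² = sqrt(14)/7.
Sharp Poincaré constant on H^1_0(0, 2) is C_P = L/π = 2/π, achieved by sin(π/2·x).
A polynomial bump cannot attain the sharp Poincaré constant (only the first sine eigenfunction does), so the ratio is strictly less than C_P, consistent with ||u||_L² ≤ C_P ||u'||_L².


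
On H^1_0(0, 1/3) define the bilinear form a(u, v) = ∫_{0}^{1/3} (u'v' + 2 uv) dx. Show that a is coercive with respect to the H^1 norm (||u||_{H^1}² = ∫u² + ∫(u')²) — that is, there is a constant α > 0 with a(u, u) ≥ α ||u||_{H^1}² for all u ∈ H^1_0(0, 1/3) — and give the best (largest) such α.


α = 1

Coercivity of a(·,·) on H^1_0(0, 1/3) means a(u, u) ≥ α ||u||_{H^1}² for every u ∈ H^1_0.
The interval has length L = 1/3, and Poincaré/coercivity depend only on L. Here a(u, u) = ∫(u')² + (2)·∫u².
Here c = 2 ≥ 1, so a(u,u) = ∫(u')² + c∫u² ≥ ∫(u')² + ∫u² = ||u||_{H^1}², i.e. α = 1 works. No larger α is possible: a(u,u) ≥ α||u||_{H^1}² means (1−α)∫(u')² ≥ (α−c)∫u², and for the modes u_n = sin(nπ(x−x₀)/L) (x₀ the left endpoint) one has ∫u_n²/∫(u_n')² = (L/(nπ))² → 0, so a(u_n,u_n)/||u_n||_{H^1}² → 1. Hence the optimal constant is α = 1.
Therefore α = 1.


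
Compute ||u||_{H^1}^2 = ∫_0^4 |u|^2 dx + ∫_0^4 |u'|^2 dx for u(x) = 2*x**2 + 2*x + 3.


||u||_{H^1}^2 = 34348/15

The H^1 norm (squared) on an interval (0, L) is
  ||u||_{H^1}^2 = ∫_0^L u(x)^2 dx + ∫_0^L u'(x)^2 dx.
Compute u'(x) = 4*x + 2.
Then u(x)^2 = 4*x**4 + 8*x**3 + 16*x**2 + 12*x + 9 and u'(x)^2 = 16*x**2 + 16*x + 4.
Integrate each monomial from 0 to 4 using ∫_0^4 c·x^n dx = c·4^(n+1)/(n+1):
  ∫_0^4 u(x)^2 dx = ∫_0^4 (4*x^4 + 8*x^3 + 16*x^2 + 12*x + 9) dx. Term by term:
    ∫_0^4 4*x^4 dx = 4096/5;  ∫_0^4 8*x^3 dx = 512;  ∫_0^4 16*x^2 dx = 1024/3;
    ∫_0^4 12*x dx = 96;  ∫_0^4 9 dx = 36.
  Sum: 4096/5 + 512 + 1024/3 + 96 + 36 = 27068/15.
  ∫_0^4 u'(x)^2 dx = ∫_0^4 (16*x^2 + 16*x + 4) dx. Term by term:
    ∫_0^4 16*x^2 dx = 1024/3;  ∫_0^4 16*x dx = 128;  ∫_0^4 4 dx = 16.
  Sum: 1024/3 + 128 + 16 = 1456/3.
Adding: ||u||_{H^1}^2 = 27068/15 + 1456/3 = 34348/15.


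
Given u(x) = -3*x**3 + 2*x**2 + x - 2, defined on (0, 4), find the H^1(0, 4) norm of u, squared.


||u||_{H^1}^2 = 886492/35

The H^1 norm (squared) on an interval (0, L) is
  ||u||_{H^1}^2 = ∫_0^L u(x)^2 dx + ∫_0^L u'(x)^2 dx.
Compute u'(x) = -9*x**2 + 4*x + 1.
Then u(x)^2 = 9*x**6 - 12*x**5 - 2*x**4 + 16*x**3 - 7*x**2 - 4*x + 4 and u'(x)^2 = 81*x**4 - 72*x**3 - 2*x**2 + 8*x + 1.
Integrate each monomial from 0 to 4 using ∫_0^4 c·x^n dx = c·4^(n+1)/(n+1):
  ∫_0^4 u(x)^2 dx = ∫_0^4 (9*x^6 - 12*x^5 - 2*x^4 + 16*x^3 - 7*x^2 - 4*x + 4) dx. Term by term:
    ∫_0^4 9*x^6 dx = 147456/7;  ∫_0^4 -12*x^5 dx = -8192;  ∫_0^4 -2*x^4 dx = -2048/5;
    ∫_0^4 16*x^3 dx = 1024;  ∫_0^4 -7*x^2 dx = -448/3;  ∫_0^4 -4*x dx = -32;
    ∫_0^4 4 dx = 16.
  Sum: 147456/7 − 8192 − 2048/5 + 1024 − 448/3 − 32 + 16 = 1398832/105.
  ∫_0^4 u'(x)^2 dx = ∫_0^4 (81*x^4 - 72*x^3 - 2*x^2 + 8*x + 1) dx. Term by term:
    ∫_0^4 81*x^4 dx = 82944/5;  ∫_0^4 -72*x^3 dx = -4608;  ∫_0^4 -2*x^2 dx = -128/3;
    ∫_0^4 8*x dx = 64;  ∫_0^4 1 dx = 4.
  Sum: 82944/5 − 4608 − 128/3 + 64 + 4 = 180092/15.
Adding: ||u||_{H^1}^2 = 1398832/105 + 180092/15 = 886492/35.


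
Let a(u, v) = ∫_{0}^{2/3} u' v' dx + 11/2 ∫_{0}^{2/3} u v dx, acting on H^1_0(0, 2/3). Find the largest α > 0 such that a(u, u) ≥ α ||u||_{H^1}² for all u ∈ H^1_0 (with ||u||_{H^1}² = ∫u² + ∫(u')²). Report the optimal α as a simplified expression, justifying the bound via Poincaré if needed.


α = 1

Coercivity of a(·,·) on H^1_0(0, 2/3) means a(u, u) ≥ α ||u||_{H^1}² for every u ∈ H^1_0.
The interval has length L = 2/3, and Poincaré/coercivity depend only on L. Here a(u, u) = ∫(u')² + (11/2)·∫u².
Here c = 11/2 ≥ 1, so a(u,u) = ∫(u')² + c∫u² ≥ ∫(u')² + ∫u² = ||u||_{H^1}², i.e. α = 1 works. No larger α is possible: a(u,u) ≥ α||u||_{H^1}² means (1−α)∫(u')² ≥ (α−c)∫u², and for the modes u_n = sin(nπ(x−x₀)/L) (x₀ the left endpoint) one has ∫u_n²/∫(u_n')² = (L/(nπ))² → 0, so a(u_n,u_n)/||u_n||_{H^1}² → 1. Hence the optimal constant is α = 1.
Therefore α = 1.


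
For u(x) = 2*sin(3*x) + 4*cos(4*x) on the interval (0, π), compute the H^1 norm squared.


||u||_{H^1(0,π)}^2 = -1632/7 + 156*π

u'(x) = -16*sin(4*x) + 6*cos(3*x).
Expand u² and (u')² and integrate term by term on (0, π), using: for integers n ≥ 1, ∫_0^π sin²(nx) dx = ∫_0^π cos²(nx) dx = π/2; for n ≠ n', ∫_0^π sin(nx)sin(n'x) dx = ∫_0^π cos(nx)cos(n'x) dx = 0; and by product-to-sum, ∫_0^π sin(nx)cos(n'x) dx = ½∫_0^π [sin((n+n')x) + sin((n−n')x)] dx, which is 0 when n+n' is even and 2n/(n²−n'²) when n+n' is odd (it need not vanish on (0, π)).
  u² squared terms: (2)²·∫sin(3x)² dx = 4·π/2 = 2*π;  (4)²·∫cos(4x)² dx = 16·π/2 = 8*π.
  u² cross terms: 2·(2)·(4)·∫sin(3x)·cos(4x) dx = 16·(-6/7) = -96/7.
  So ∫_0^π u² dx = 2*π + 8*π − 96/7 = -96/7 + 10*π.
  (u')² squared terms: (-16)²·∫sin(4x)² dx = 256·π/2 = 128*π;  (6)²·∫cos(3x)² dx = 36·π/2 = 18*π.
  (u')² cross terms: 2·(-16)·(6)·∫sin(4x)·cos(3x) dx = -192·(8/7) = -1536/7.
  So ∫_0^π (u')² dx = 128*π + 18*π − 1536/7 = -1536/7 + 146*π.
||u||_{H^1}^2 = (-96/7 + 10*π) + (-1536/7 + 146*π) = -1632/7 + 156*π.


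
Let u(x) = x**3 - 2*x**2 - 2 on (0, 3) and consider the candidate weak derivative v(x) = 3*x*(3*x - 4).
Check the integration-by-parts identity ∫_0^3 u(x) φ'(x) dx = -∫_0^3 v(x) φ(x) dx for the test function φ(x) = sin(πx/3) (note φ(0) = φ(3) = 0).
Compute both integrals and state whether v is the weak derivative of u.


LHS = -45/π + 324/π^3, RHS = -135/π + 972/π^3. No, v is not the weak derivative of u.

u(x) = x**3 - 2*x**2 - 2, classical derivative u'(x) = 3*x**2 - 4*x.
φ(x) = sin(πx/3), so φ'(x) = π*cos(π*x/3)/3.
Note φ(0) = φ(3) = 0, so the boundary term u·φ vanishes.
LHS = ∫_0^3 u(x) φ'(x) dx = ∫_0^3 (π*x^3*cos(π*x/3)/3 - 2*π*x^2*cos(π*x/3)/3 - 2*π*cos(π*x/3)/3) dx. Term by term:
  ∫_0^3 -2*π*cos(π*x/3)/3 dx = 0;  ∫_0^3 -2*π*x^2*cos(π*x/3)/3 dx = 36/π;  ∫_0^3 π*x^3*cos(π*x/3)/3 dx = -81/π + 324/π^3.
Sum: 0 + 36/π + -81/π + 324/π^3 = -45/π + 324/π^3.
So LHS = -45/π + 324/π^3.
∫_0^3 v(x) φ(x) dx = ∫_0^3 (9*x^2*sin(π*x/3) - 12*x*sin(π*x/3)) dx. Term by term:
  ∫_0^3 -12*x*sin(π*x/3) dx = -108/π;  ∫_0^3 9*x^2*sin(π*x/3) dx = -972/π^3 + 243/π.
Sum: -108/π + -972/π^3 + 243/π = -972/π^3 + 135/π.
So RHS = -∫_0^3 v(x) φ(x) dx = -135/π + 972/π^3.
LHS − RHS = -648/π^3 + 90/π ≠ 0, so the identity fails.
(For a valid weak derivative the identity must hold for EVERY test function, in particular this one. The failure shows v is NOT the weak derivative of u.)
Correct weak derivative would be u'(x) = 3*x**2 - 4*x.


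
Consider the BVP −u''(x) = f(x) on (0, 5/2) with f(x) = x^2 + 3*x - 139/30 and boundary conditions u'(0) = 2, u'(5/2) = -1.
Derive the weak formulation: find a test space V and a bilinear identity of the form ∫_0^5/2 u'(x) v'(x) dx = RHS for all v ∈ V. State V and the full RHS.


V = H^1(0, 5/2) (v unrestricted at boundary; u is determined up to an additive constant); weak form: ∫_0^5/2 u'v' dx = ∫_0^5/2 (x^2 + 3*x - 139/30) v dx − v(5/2) − 2·v(0) for all v ∈ V.

Multiply both sides by a test function v and integrate from 0 to 5/2:
  ∫_0^5/2 −u''(x) v(x) dx = ∫_0^5/2 f(x) v(x) dx.
Integrate the LHS by parts once:
  ∫_0^5/2 −u'' v dx = −[u'(x) v(x)]_0^5/2 + ∫_0^5/2 u'(x) v'(x) dx.
Thus ∫_0^5/2 u'(x) v'(x) dx = ∫_0^5/2 f(x) v(x) dx + [u'(x) v(x)]_0^5/2.
Choose V so that boundary terms are either known or forced to vanish.
u has inhomogeneous Neumann u'(0) = 2, u'(5/2) = -1. [u' v]_0^5/2 = (-1)·v(5/2) − (2)·v(0) = − v(5/2) − 2·v(0). Take V = H^1(0, 5/2); boundary term becomes part of RHS.
Weak formulation: find u (satisfying any essential BC) such that ∫_0^5/2 u'(x) v'(x) dx = ∫_0^5/2 f v dx − v(5/2) − 2·v(0) for all v ∈ V (Neumann data are natural BCs: they enter the RHS as boundary terms).
Substituting f(x) = x^2 + 3*x - 139/30, the right-hand side is ∫_0^5/2 (x^2 + 3*x - 139/30) v dx − v(5/2) − 2·v(0).
Compatibility check (pure Neumann): taking v ≡ 1 ∈ V gives 0 = ∫_0^5/2 f dx + (-1) − (2), i.e. ∫_0^5/2 f dx must equal u'(0) − u'(5/2) = 3. Indeed ∫_0^5/2 (x^2 + 3*x - 139/30) dx = 3, so the data are compatible. The solution is then unique only up to an additive constant (fix it e.g. by requiring ∫_0^5/2 u dx = 0).


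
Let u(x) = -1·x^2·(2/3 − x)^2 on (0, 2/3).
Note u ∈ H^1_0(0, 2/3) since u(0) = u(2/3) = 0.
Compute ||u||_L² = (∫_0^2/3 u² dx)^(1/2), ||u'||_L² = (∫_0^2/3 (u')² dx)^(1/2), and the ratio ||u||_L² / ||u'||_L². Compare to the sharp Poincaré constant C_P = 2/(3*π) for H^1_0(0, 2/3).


||u||_L² / ||u'||_L² = sqrt(3)/9 < C_P = 2/(3*π).

u(x) = -1·x^2·(2/3 − x)^2, so u'(x) = 4*x*(-9*x^2 + 9*x - 2)/9.
u(x) = -1·x^2·(2/3 − x)^2 vanishes at x = 0 and x = 2/3, so u ∈ H^1_0(0, 2/3). Differentiate via the product rule and integrate the resulting polynomials term by term.
  ∫_0^2/3 u² dx = ∫_0^2/3 (x^8 - 8*x^7/3 + 8*x^6/3 - 32*x^5/27 + 16*x^4/81) dx. Term by term:
    ∫_0^2/3 x^8 dx = 512/177147;  ∫_0^2/3 -8*x^7/3 dx = -256/19683;  ∫_0^2/3 8*x^6/3 dx = 1024/45927;
    ∫_0^2/3 -32*x^5/27 dx = -1024/59049;  ∫_0^2/3 16*x^4/81 dx = 512/98415.
  Sum: 512/177147 − 256/19683 + 1024/45927 − 1024/59049 + 512/98415 = 256/6200145.
  ∫_0^2/3 (u')² dx = ∫_0^2/3 (16*x^6 - 32*x^5 + 208*x^4/9 - 64*x^3/9 + 64*x^2/81) dx. Term by term:
    ∫_0^2/3 16*x^6 dx = 2048/15309;  ∫_0^2/3 -32*x^5 dx = -1024/2187;  ∫_0^2/3 208*x^4/9 dx = 6656/10935;
    ∫_0^2/3 -64*x^3/9 dx = -256/729;  ∫_0^2/3 64*x^2/81 dx = 512/6561.
  Sum: 2048/15309 − 1024/2187 + 6656/10935 − 256/729 + 512/6561 = 256/229635.
∫_0^2/3 u² dx = 256/6200145, so ||u||_L² = 16*sqrt(105)/25515.
∫_0^2/3 (u')² dx = 256/229635, so ||u'||_L² = 16*sqrt(35)/2835.
Ratio ||u||_L² / ||u'||_L² = sqrt(3)/9.
Sharp Poincaré constant on H^1_0(0, 2/3) is C_P = L/π = 2/(3*π), achieved by sin(3*π/2·x).
A polynomial bump cannot attain the sharp Poincaré constant (only the first sine eigenfunction does), so the ratio is strictly less than C_P, consistent with ||u||_L² ≤ C_P ||u'||_L².


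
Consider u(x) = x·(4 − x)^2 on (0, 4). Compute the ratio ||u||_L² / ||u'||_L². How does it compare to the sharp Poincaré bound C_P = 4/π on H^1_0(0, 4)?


||u||_L² / ||u'||_L² = 2*sqrt(14)/7 < C_P = 4/π.

u(x) = x·(4 − x)^2, so u'(x) = (x - 4)*(3*x - 4).
u(x) = x·(4 − x)^2 vanishes at x = 0 and x = 4, so u ∈ H^1_0(0, 4). Differentiate via the product rule and integrate the resulting polynomials term by term.
  ∫_0^4 u² dx = ∫_0^4 (x^6 - 16*x^5 + 96*x^4 - 256*x^3 + 256*x^2) dx. Term by term:
    ∫_0^4 x^6 dx = 16384/7;  ∫_0^4 -16*x^5 dx = -32768/3;  ∫_0^4 96*x^4 dx = 98304/5;
    ∫_0^4 -256*x^3 dx = -16384;  ∫_0^4 256*x^2 dx = 16384/3.
  Sum: 16384/7 − 32768/3 + 98304/5 − 16384 + 16384/3 = 16384/105.
  ∫_0^4 (u')² dx = ∫_0^4 (9*x^4 - 96*x^3 + 352*x^2 - 512*x + 256) dx. Term by term:
    ∫_0^4 9*x^4 dx = 9216/5;  ∫_0^4 -96*x^3 dx = -6144;  ∫_0^4 352*x^2 dx = 22528/3;
    ∫_0^4 -512*x dx = -4096;  ∫_0^4 256 dx = 1024.
  Sum: 9216/5 − 6144 + 22528/3 − 4096 + 1024 = 2048/15.
∫_0^4 u² dx = 16384/105, so ||u||_L² = 128*sqrt(105)/105.
∫_0^4 (u')² dx = 2048/15, so ||u'||_L² = 32*sqrt(30)/15.
Ratio ||u||_L² / ||u'||_L² = 2*sqrt(14)/7.
Sharp Poincaré constant on H^1_0(0, 4) is C_P = L/π = 4/π, achieved by sin(π/4·x).
A polynomial bump cannot attain the sharp Poincaré constant (only the first sine eigenfunction does), so the ratio is strictly less than C_P, consistent with ||u||_L² ≤ C_P ||u'||_L².


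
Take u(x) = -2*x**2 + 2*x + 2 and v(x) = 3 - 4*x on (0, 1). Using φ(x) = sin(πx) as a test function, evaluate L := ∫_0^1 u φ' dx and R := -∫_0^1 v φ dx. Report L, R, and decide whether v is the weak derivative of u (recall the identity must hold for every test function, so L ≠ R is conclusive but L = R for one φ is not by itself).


LHS = 0, RHS = -2/π. No, v is not the weak derivative of u.

u(x) = -2*x**2 + 2*x + 2, classical derivative u'(x) = 2 - 4*x.
φ(x) = sin(πx), so φ'(x) = π*cos(π*x).
Note φ(0) = φ(1) = 0, so the boundary term u·φ vanishes.
LHS = ∫_0^1 u(x) φ'(x) dx = ∫_0^1 (-2*π*x^2*cos(π*x) + 2*π*x*cos(π*x) + 2*π*cos(π*x)) dx. Term by term:
  ∫_0^1 2*π*cos(π*x) dx = 0;  ∫_0^1 -2*π*x^2*cos(π*x) dx = 4/π;  ∫_0^1 2*π*x*cos(π*x) dx = -4/π.
Sum: 0 + 4/π − 4/π = 0.
So LHS = 0.
∫_0^1 v(x) φ(x) dx = ∫_0^1 (-4*x*sin(π*x) + 3*sin(π*x)) dx. Term by term:
  ∫_0^1 3*sin(π*x) dx = 6/π;  ∫_0^1 -4*x*sin(π*x) dx = -4/π.
Sum: 6/π − 4/π = 2/π.
So RHS = -∫_0^1 v(x) φ(x) dx = -2/π.
LHS − RHS = 2/π ≠ 0, so the identity fails.
(For a valid weak derivative the identity must hold for EVERY test function, in particular this one. The failure shows v is NOT the weak derivative of u.)
Correct weak derivative would be u'(x) = 2 - 4*x.


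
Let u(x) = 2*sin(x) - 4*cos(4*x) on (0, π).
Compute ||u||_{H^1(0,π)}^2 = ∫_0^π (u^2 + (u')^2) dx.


||u||_{H^1(0,π)}^2 = 544/15 + 140*π

u'(x) = 16*sin(4*x) + 2*cos(x).
Expand u² and (u')² and integrate term by term on (0, π), using: for integers n ≥ 1, ∫_0^π sin²(nx) dx = ∫_0^π cos²(nx) dx = π/2; for n ≠ n', ∫_0^π sin(nx)sin(n'x) dx = ∫_0^π cos(nx)cos(n'x) dx = 0; and by product-to-sum, ∫_0^π sin(nx)cos(n'x) dx = ½∫_0^π [sin((n+n')x) + sin((n−n')x)] dx, which is 0 when n+n' is even and 2n/(n²−n'²) when n+n' is odd (it need not vanish on (0, π)).
  u² squared terms: (-4)²·∫cos(4x)² dx = 16·π/2 = 8*π;  (2)²·∫sin(x)² dx = 4·π/2 = 2*π.
  u² cross terms: 2·(-4)·(2)·∫cos(4x)·sin(x) dx = -16·(-2/15) = 32/15.
  So ∫_0^π u² dx = 8*π + 2*π + 32/15 = 32/15 + 10*π.
  (u')² squared terms: (2)²·∫cos(x)² dx = 4·π/2 = 2*π;  (16)²·∫sin(4x)² dx = 256·π/2 = 128*π.
  (u')² cross terms: 2·(2)·(16)·∫cos(x)·sin(4x) dx = 64·(8/15) = 512/15.
  So ∫_0^π (u')² dx = 2*π + 128*π + 512/15 = 512/15 + 130*π.
||u||_{H^1}^2 = (32/15 + 10*π) + (512/15 + 130*π) = 544/15 + 140*π.


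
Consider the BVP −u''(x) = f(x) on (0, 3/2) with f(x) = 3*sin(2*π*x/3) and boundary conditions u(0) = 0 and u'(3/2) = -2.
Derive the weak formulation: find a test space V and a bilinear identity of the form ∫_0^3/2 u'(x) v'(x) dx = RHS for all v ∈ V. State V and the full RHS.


V = {v ∈ H^1(0, 3/2) : v(0) = 0} (test functions vanish at x = 0 where u is specified); weak form: ∫_0^3/2 u'v' dx = ∫_0^3/2 (3*sin(2*π*x/3)) v dx − 2·v(3/2) for all v ∈ V.

Multiply both sides by a test function v and integrate from 0 to 3/2:
  ∫_0^3/2 −u''(x) v(x) dx = ∫_0^3/2 f(x) v(x) dx.
Integrate the LHS by parts once:
  ∫_0^3/2 −u'' v dx = −[u'(x) v(x)]_0^3/2 + ∫_0^3/2 u'(x) v'(x) dx.
Thus ∫_0^3/2 u'(x) v'(x) dx = ∫_0^3/2 f(x) v(x) dx + [u'(x) v(x)]_0^3/2.
Choose V so that boundary terms are either known or forced to vanish.
Mixed BC: u(0) = 0 (Dirichlet) and u'(3/2) = -2 (Neumann). Define V = {v ∈ H^1(0, 3/2) : v(0) = 0}. Then [u' v]_0^3/2 = u'(3/2)·v(3/2) − u'(0)·0 = − 2·v(3/2).
Weak formulation: find u (satisfying any essential BC) such that ∫_0^3/2 u'(x) v'(x) dx = ∫_0^3/2 f v dx − 2·v(3/2) for all v ∈ V (Dirichlet at 0 absorbed into V; Neumann datum at x = 3/2 contributes the boundary term).
Substituting f(x) = 3*sin(2*π*x/3), the right-hand side is ∫_0^3/2 (3*sin(2*π*x/3)) v dx − 2·v(3/2).


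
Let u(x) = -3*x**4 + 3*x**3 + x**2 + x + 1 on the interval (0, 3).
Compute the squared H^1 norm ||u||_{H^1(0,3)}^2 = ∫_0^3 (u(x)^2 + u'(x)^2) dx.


||u||_{H^1}^2 = 538383/20

The H^1 norm (squared) on an interval (0, L) is
  ||u||_{H^1}^2 = ∫_0^L u(x)^2 dx + ∫_0^L u'(x)^2 dx.
Compute u'(x) = -12*x**3 + 9*x**2 + 2*x + 1.
Then u(x)^2 = 9*x**8 - 18*x**7 + 3*x**6 + x**4 + 8*x**3 + 3*x**2 + 2*x + 1 and u'(x)^2 = 144*x**6 - 216*x**5 + 33*x**4 + 12*x**3 + 22*x**2 + 4*x + 1.
Integrate each monomial from 0 to 3 using ∫_0^3 c·x^n dx = c·3^(n+1)/(n+1):
  ∫_0^3 u(x)^2 dx = ∫_0^3 (9*x^8 - 18*x^7 + 3*x^6 + x^4 + 8*x^3 + 3*x^2 + 2*x + 1) dx. Term by term:
    ∫_0^3 9*x^8 dx = 19683;  ∫_0^3 -18*x^7 dx = -59049/4;  ∫_0^3 3*x^6 dx = 6561/7;
    ∫_0^3 x^4 dx = 243/5;  ∫_0^3 8*x^3 dx = 162;  ∫_0^3 3*x^2 dx = 27;
    ∫_0^3 2*x dx = 9;  ∫_0^3 1 dx = 3.
  Sum: 19683 − 59049/4 + 6561/7 + 243/5 + 162 + 27 + 9 + 3 = 855069/140.
  ∫_0^3 u'(x)^2 dx = ∫_0^3 (144*x^6 - 216*x^5 + 33*x^4 + 12*x^3 + 22*x^2 + 4*x + 1) dx. Term by term:
    ∫_0^3 144*x^6 dx = 314928/7;  ∫_0^3 -216*x^5 dx = -26244;  ∫_0^3 33*x^4 dx = 8019/5;
    ∫_0^3 12*x^3 dx = 243;  ∫_0^3 22*x^2 dx = 198;  ∫_0^3 4*x dx = 18;
    ∫_0^3 1 dx = 3.
  Sum: 314928/7 − 26244 + 8019/5 + 243 + 198 + 18 + 3 = 728403/35.
Adding: ||u||_{H^1}^2 = 855069/140 + 728403/35 = 538383/20.


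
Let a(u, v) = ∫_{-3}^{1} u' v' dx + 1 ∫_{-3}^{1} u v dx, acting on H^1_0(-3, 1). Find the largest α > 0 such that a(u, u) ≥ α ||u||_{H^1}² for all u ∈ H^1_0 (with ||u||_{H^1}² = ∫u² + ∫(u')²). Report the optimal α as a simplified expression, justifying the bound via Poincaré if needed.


α = 1

Coercivity of a(·,·) on H^1_0(-3, 1) means a(u, u) ≥ α ||u||_{H^1}² for every u ∈ H^1_0.
The interval has length L = 4, and Poincaré/coercivity depend only on L. Here a(u, u) = ∫(u')² + (1)·∫u².
Here c = 1 ≥ 1, so a(u,u) = ∫(u')² + c∫u² ≥ ∫(u')² + ∫u² = ||u||_{H^1}², i.e. α = 1 works. No larger α is possible: a(u,u) ≥ α||u||_{H^1}² means (1−α)∫(u')² ≥ (α−c)∫u², and for the modes u_n = sin(nπ(x−x₀)/L) (x₀ the left endpoint) one has ∫u_n²/∫(u_n')² = (L/(nπ))² → 0, so a(u_n,u_n)/||u_n||_{H^1}² → 1. Hence the optimal constant is α = 1.
Therefore α = 1.


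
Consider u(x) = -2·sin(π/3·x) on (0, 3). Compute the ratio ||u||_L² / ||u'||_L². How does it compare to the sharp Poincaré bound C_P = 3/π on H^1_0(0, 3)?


||u||_L² / ||u'||_L² = 3/π = C_P.

u(x) = -2·sin(π/3·x), so u'(x) = -2*π*cos(π*x/3)/3.
Writing u(x) = A·sin(kπx/L) with A = -2 and k = 1, use ∫_0^L sin²(kπx/L) dx = L/2 and ∫_0^L cos²(kπx/L) dx = L/2.
u² = 4·sin²(π/3·x) and (u')² = 4*π^2/9·cos²(π/3·x), and each of sin², cos² integrates to L/2 = 3/2 over (0, 3).
∫_0^3 u² dx = 6, so ||u||_L² = sqrt(6).
∫_0^3 (u')² dx = 2*π^2/3, so ||u'||_L² = sqrt(6)*π/3.
Ratio ||u||_L² / ||u'||_L² = 3/π.
Sharp Poincaré constant on H^1_0(0, 3) is C_P = L/π = 3/π, achieved by sin(π/3·x).
This is the k = 1 eigenfunction (up to amplitude), so the ratio equals the sharp Poincaré constant exactly.


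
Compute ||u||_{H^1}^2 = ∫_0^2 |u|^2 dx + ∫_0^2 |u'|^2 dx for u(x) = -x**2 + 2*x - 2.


||u||_{H^1}^2 = 32/5

The H^1 norm (squared) on an interval (0, L) is
  ||u||_{H^1}^2 = ∫_0^L u(x)^2 dx + ∫_0^L u'(x)^2 dx.
Compute u'(x) = 2 - 2*x.
Then u(x)^2 = x**4 - 4*x**3 + 8*x**2 - 8*x + 4 and u'(x)^2 = 4*x**2 - 8*x + 4.
Integrate each monomial from 0 to 2 using ∫_0^2 c·x^n dx = c·2^(n+1)/(n+1):
  ∫_0^2 u(x)^2 dx = ∫_0^2 (x^4 - 4*x^3 + 8*x^2 - 8*x + 4) dx. Term by term:
    ∫_0^2 x^4 dx = 32/5;  ∫_0^2 -4*x^3 dx = -16;  ∫_0^2 8*x^2 dx = 64/3;
    ∫_0^2 -8*x dx = -16;  ∫_0^2 4 dx = 8.
  Sum: 32/5 − 16 + 64/3 − 16 + 8 = 56/15.
  ∫_0^2 u'(x)^2 dx = ∫_0^2 (4*x^2 - 8*x + 4) dx. Term by term:
    ∫_0^2 4*x^2 dx = 32/3;  ∫_0^2 -8*x dx = -16;  ∫_0^2 4 dx = 8.
  Sum: 32/3 − 16 + 8 = 8/3.
Adding: ||u||_{H^1}^2 = 56/15 + 8/3 = 32/5.


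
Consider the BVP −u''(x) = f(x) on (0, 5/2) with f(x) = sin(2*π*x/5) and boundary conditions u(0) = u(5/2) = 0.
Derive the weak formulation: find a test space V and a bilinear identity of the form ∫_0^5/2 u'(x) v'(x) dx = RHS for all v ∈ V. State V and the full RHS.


V = H^1_0(0, 5/2) (so v(0) = v(5/2) = 0); weak form: ∫_0^5/2 u'v' dx = ∫_0^5/2 (sin(2*π*x/5)) v dx for all v ∈ V.

Multiply both sides by a test function v and integrate from 0 to 5/2:
  ∫_0^5/2 −u''(x) v(x) dx = ∫_0^5/2 f(x) v(x) dx.
Integrate the LHS by parts once:
  ∫_0^5/2 −u'' v dx = −[u'(x) v(x)]_0^5/2 + ∫_0^5/2 u'(x) v'(x) dx.
Thus ∫_0^5/2 u'(x) v'(x) dx = ∫_0^5/2 f(x) v(x) dx + [u'(x) v(x)]_0^5/2.
Choose V so that boundary terms are either known or forced to vanish.
u is Dirichlet: u(0) = u(5/2) = 0. Let V = H^1_0(0, 5/2); then v(0) = v(5/2) = 0, and [u' v]_0^5/2 = 0.
Weak formulation: find u (satisfying any essential BC) such that ∫_0^5/2 u'(x) v'(x) dx = ∫_0^5/2 f v dx for all v ∈ V.
Substituting f(x) = sin(2*π*x/5), the right-hand side is ∫_0^5/2 (sin(2*π*x/5)) v dx.
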